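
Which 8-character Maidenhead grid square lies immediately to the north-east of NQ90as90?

Longitude extended square 9; +1 → 10, wraps to 0, carry into subsquare.
Longitude subsquare a = 0; +1 → 1 = b.
Latitude extended square 0; +1 → 1.

NQ90bs01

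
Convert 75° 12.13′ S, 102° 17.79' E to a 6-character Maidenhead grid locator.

Shift to the Maidenhead origin (180°W, 90°S): lon 282.2965, lat 14.7978.
Field: 282.2965/20 → 14 → O, 14.7978/10 → 1 → B; chars OB.
Square: 2.2965/2 → 1, 4.7978/1 → 4; chars 14.
Subsquare: 0.2965/0.0833333 → 3 → d, 0.7978/0.0416667 → 19 → t; chars dt.

OB14dt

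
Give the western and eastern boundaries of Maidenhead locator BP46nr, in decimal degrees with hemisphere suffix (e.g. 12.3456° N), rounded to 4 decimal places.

Field B=1, P=15: +1·20° lon, +15·10° lat → SW at lon -160°, lat 60°.
Square 4, 6: +4·2° lon, +6·1° lat → SW at lon -152°, lat 66°.
Subsquare n=13, r=17: +13·0.0833333° lon, +17·0.0416667° lat → SW at lon -150.917°, lat 66.7083°.
Cell spans 0.0833333° lon × 0.0416667° lat.
west 150.9167° W, east 150.8333° W.

150.9167° W, 150.8333° W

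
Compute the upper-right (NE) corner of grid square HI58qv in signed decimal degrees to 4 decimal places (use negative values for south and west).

-1.0833, -28.5833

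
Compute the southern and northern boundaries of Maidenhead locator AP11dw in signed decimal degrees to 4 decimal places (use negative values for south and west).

61.9167, 61.9583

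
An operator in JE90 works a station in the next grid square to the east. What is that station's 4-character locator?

KE00

Longitude square 9; +1 → 10, wraps to 0, carry into field.
Longitude field J = 9; +1 → 10 = K.
The latitude characters are unchanged.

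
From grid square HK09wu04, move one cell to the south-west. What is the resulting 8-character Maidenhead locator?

Longitude extended square 0; −1 → -1, wraps to 9, carry into subsquare.
Longitude subsquare w = 22; −1 → 21 = v.
Latitude extended square 4; −1 → 3.

HK09vu93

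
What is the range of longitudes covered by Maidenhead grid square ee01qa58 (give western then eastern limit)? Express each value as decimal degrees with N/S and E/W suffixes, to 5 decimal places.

Field E=4, E=4: +4·20° lon, +4·10° lat → SW at lon -100°, lat -50°.
Square 0, 1: +0·2° lon, +1·1° lat → SW at lon -100°, lat -49°.
Subsquare q=16, a=0: +16·0.0833333° lon, +0·0.0416667° lat → SW at lon -98.6667°, lat -49°.
Extended square 5, 8: +5·0.00833333° lon, +8·0.00416667° lat → SW at lon -98.625°, lat -48.9667°.
Cell spans 0.00833333° lon × 0.00416667° lat.
west 98.62500° W, east 98.61667° W.

98.62500° W, 98.61667° W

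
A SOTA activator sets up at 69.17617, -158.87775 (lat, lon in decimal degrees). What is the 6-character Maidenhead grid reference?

BP09ne

Shift to the Maidenhead origin (180°W, 90°S): lon 21.1223, lat 159.1762.
Field: lon ⌊21.1223/20⌋ = 1 → B; lat ⌊159.1762/10⌋ = 15 → P.
Square: lon ⌊1.1223/2⌋ = 0; lat ⌊9.1762/1⌋ = 9.
Subsquare: lon ⌊1.1223/0.0833333⌋ = 13 → n; lat ⌊0.1762/0.0416667⌋ = 4 → e.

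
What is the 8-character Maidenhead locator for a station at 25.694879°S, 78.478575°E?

MG94fh73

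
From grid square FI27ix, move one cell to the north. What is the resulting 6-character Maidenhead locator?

Latitude subsquare x = 23; +1 → 24, wraps to 0 = a, carry into square.
Latitude square 7; +1 → 8.
The longitude characters are unchanged.

FI28ia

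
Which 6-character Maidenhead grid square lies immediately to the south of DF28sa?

DF27sx

Latitude subsquare a = 0; −1 → -1, wraps to 23 = x, carry into square.
Latitude square 8; −1 → 7.
The longitude characters are unchanged.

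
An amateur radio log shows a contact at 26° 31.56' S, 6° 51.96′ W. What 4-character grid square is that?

IG63

Offset from 180°W / 90°S: lon 173.13°, lat 63.47°.
Field (20°×10°, letters A–R): lon ⌊173.13/20⌋ = 8 → I; lat ⌊63.47/10⌋ = 6 → G.
Square (2°×1°, digits 0–9): lon ⌊13.13/2⌋ = 6; lat ⌊3.47/1⌋ = 3.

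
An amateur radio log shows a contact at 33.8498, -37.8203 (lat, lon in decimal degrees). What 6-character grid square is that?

Shift to the Maidenhead origin (180°W, 90°S): lon 142.1797, lat 123.8498.
Field: lon ⌊142.1797/20⌋ = 7 → H; lat ⌊123.8498/10⌋ = 12 → M.
Square: lon ⌊2.1797/2⌋ = 1; lat ⌊3.8498/1⌋ = 3.
Subsquare: lon ⌊0.1797/0.0833333⌋ = 2 → c; lat ⌊0.8498/0.0416667⌋ = 20 → u.

HM13cu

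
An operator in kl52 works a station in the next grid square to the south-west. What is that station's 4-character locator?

KL41

Longitude square 5; −1 → 4.
Latitude square 2; −1 → 1.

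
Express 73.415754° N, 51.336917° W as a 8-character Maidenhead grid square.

Offset from 180°W / 90°S: lon 128.66308°, lat 163.41575°.
Field (20°×10°, letters A–R): lon ⌊128.66308/20⌋ = 6 → G; lat ⌊163.41575/10⌋ = 16 → Q.
Square (2°×1°, digits 0–9): lon ⌊8.66308/2⌋ = 4; lat ⌊3.41575/1⌋ = 3.
Subsquare (5′×2.5′, letters a–x): lon ⌊0.66308/0.0833333⌋ = 7 → h; lat ⌊0.41575/0.0416667⌋ = 9 → j.
Extended square (30″×15″, digits 0–9): lon ⌊0.07975/0.00833333⌋ = 9; lat ⌊0.04075/0.00416667⌋ = 9.

GQ43hj99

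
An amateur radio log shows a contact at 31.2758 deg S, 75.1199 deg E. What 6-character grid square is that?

MF78nr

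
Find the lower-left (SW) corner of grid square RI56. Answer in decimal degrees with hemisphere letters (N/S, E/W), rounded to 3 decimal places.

4.000° S, 170.000° E

Field R=17, I=8: +17·20° lon, +8·10° lat → SW at lon 160°, lat -10°.
Square 5, 6: +5·2° lon, +6·1° lat → SW at lon 170°, lat -4°.
latitude 4.000° S, longitude 170.000° E.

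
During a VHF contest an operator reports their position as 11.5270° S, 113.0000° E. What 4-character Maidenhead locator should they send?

Offset from 180°W / 90°S: lon 293.00°, lat 78.47°.
Field: 293.00/20 → 14 → O, 78.47/10 → 7 → H; chars OH.
Square: 13.00/2 → 6, 8.47/1 → 8; chars 68.

OH68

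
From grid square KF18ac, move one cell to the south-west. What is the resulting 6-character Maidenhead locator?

KF08xb

Longitude subsquare a = 0; −1 → -1, wraps to 23 = x, carry into square.
Longitude square 1; −1 → 0.
Latitude subsquare c = 2; −1 → 1 = b.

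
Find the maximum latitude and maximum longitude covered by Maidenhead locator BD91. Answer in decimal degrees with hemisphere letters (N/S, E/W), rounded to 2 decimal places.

58.00° S, 140.00° W

Field B=1, D=3: +1·20° lon, +3·10° lat → SW at lon -160°, lat -60°.
Square 9, 1: +9·2° lon, +1·1° lat → SW at lon -142°, lat -59°.
Cell spans 2° lon × 1° lat. NE corner is SW corner plus one full cell.
latitude 58.00° S, longitude 140.00° W.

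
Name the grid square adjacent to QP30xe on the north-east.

QP40af

Longitude subsquare x = 23; +1 → 24, wraps to 0 = a, carry into square.
Longitude square 3; +1 → 4.
Latitude subsquare e = 4; +1 → 5 = f.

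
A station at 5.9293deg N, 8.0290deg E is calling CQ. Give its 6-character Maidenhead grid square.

JJ45aw

Offset from 180°W / 90°S: lon 188.0290°, lat 95.9293°.
Field: 188.0290/20 → 9 → J, 95.9293/10 → 9 → J; chars JJ.
Square: 8.0290/2 → 4, 5.9293/1 → 5; chars 45.
Subsquare: 0.0290/0.0833333 → 0 → a, 0.9293/0.0416667 → 22 → w; chars aw.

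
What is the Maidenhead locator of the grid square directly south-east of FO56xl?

Longitude subsquare x = 23; +1 → 24, wraps to 0 = a, carry into square.
Longitude square 5; +1 → 6.
Latitude subsquare l = 11; −1 → 10 = k.

FO66ak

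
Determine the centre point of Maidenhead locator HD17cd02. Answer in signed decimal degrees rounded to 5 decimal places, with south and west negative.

Field H=7, D=3: +7·20° lon, +3·10° lat → SW at lon -40°, lat -60°.
Square 1, 7: +1·2° lon, +7·1° lat → SW at lon -38°, lat -53°.
Subsquare c=2, d=3: +2·0.0833333° lon, +3·0.0416667° lat → SW at lon -37.8333°, lat -52.875°.
Extended square 0, 2: +0·0.00833333° lon, +2·0.00416667° lat → SW at lon -37.8333°, lat -52.8667°.
Cell spans 0.00833333° lon × 0.00416667° lat. Centre is SW corner plus half of each.
latitude -52.86458, longitude -37.82917.

-52.86458, -37.82917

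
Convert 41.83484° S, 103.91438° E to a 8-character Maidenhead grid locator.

Shift to the Maidenhead origin (180°W, 90°S): lon 283.91438, lat 48.16516.
Field (20°×10°, letters A–R): lon ⌊283.91438/20⌋ = 14 → O; lat ⌊48.16516/10⌋ = 4 → E.
Square (2°×1°, digits 0–9): lon ⌊3.91438/2⌋ = 1; lat ⌊8.16516/1⌋ = 8.
Subsquare (5′×2.5′, letters a–x): lon ⌊1.91438/0.0833333⌋ = 22 → w; lat ⌊0.16516/0.0416667⌋ = 3 → d.
Extended square (30″×15″, digits 0–9): lon ⌊0.08105/0.00833333⌋ = 9; lat ⌊0.04016/0.00416667⌋ = 9.

OE18wd99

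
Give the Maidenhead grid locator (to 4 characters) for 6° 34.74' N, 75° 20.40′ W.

FJ26

Shift to the Maidenhead origin (180°W, 90°S): lon 104.66, lat 96.58.
Field: 104.66/20 → 5 → F, 96.58/10 → 9 → J; chars FJ.
Square: 4.66/2 → 2, 6.58/1 → 6; chars 26.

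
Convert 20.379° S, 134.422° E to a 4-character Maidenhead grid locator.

PG79

Offset from 180°W / 90°S: lon 314.42°, lat 69.62°.
Field: 314.42/20 → 15 → P, 69.62/10 → 6 → G; chars PG.
Square: 14.42/2 → 7, 9.62/1 → 9; chars 79.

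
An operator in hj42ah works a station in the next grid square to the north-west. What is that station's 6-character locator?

HJ32xi

Longitude subsquare a = 0; −1 → -1, wraps to 23 = x, carry into square.
Longitude square 4; −1 → 3.
Latitude subsquare h = 7; +1 → 8 = i.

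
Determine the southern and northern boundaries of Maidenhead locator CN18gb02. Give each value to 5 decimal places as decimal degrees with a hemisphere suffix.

48.05000° N, 48.05417° N

Field C=2, N=13: +2·20° lon, +13·10° lat → SW at lon -140°, lat 40°.
Square 1, 8: +1·2° lon, +8·1° lat → SW at lon -138°, lat 48°.
Subsquare g=6, b=1: +6·0.0833333° lon, +1·0.0416667° lat → SW at lon -137.5°, lat 48.0417°.
Extended square 0, 2: +0·0.00833333° lon, +2·0.00416667° lat → SW at lon -137.5°, lat 48.05°.
Cell spans 0.00833333° lon × 0.00416667° lat.
south 48.05000° N, north 48.05417° N.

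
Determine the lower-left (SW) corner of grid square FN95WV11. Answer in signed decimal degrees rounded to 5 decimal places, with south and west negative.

45.87917, -60.15833

Field F=5, N=13: +5·20° lon, +13·10° lat → SW at lon -80°, lat 40°.
Square 9, 5: +9·2° lon, +5·1° lat → SW at lon -62°, lat 45°.
Subsquare w=22, v=21: +22·0.0833333° lon, +21·0.0416667° lat → SW at lon -60.1667°, lat 45.875°.
Extended square 1, 1: +1·0.00833333° lon, +1·0.00416667° lat → SW at lon -60.1583°, lat 45.8792°.
latitude 45.87917, longitude -60.15833.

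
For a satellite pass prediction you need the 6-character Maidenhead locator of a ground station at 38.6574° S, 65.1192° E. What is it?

Add 180° to longitude and 90° to latitude: 245.1192, 51.3426.
Field (20°×10°, letters A–R): lon ⌊245.1192/20⌋ = 12 → M; lat ⌊51.3426/10⌋ = 5 → F.
Square (2°×1°, digits 0–9): lon ⌊5.1192/2⌋ = 2; lat ⌊1.3426/1⌋ = 1.
Subsquare (5′×2.5′, letters a–x): lon ⌊1.1192/0.0833333⌋ = 13 → n; lat ⌊0.3426/0.0416667⌋ = 8 → i.

MF21ni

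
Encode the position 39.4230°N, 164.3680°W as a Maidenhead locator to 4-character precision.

Add 180° to longitude and 90° to latitude: 15.63, 129.42.
Field: lon ⌊15.63/20⌋ = 0 → A; lat ⌊129.42/10⌋ = 12 → M.
Square: lon ⌊15.63/2⌋ = 7; lat ⌊9.42/1⌋ = 9.

AM79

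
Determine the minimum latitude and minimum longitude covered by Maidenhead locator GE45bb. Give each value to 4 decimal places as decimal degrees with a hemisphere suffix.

44.9583° S, 51.9167° W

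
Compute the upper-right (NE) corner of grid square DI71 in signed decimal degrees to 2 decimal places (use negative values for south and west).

-8.00, -104.00

Field D=3, I=8: +3·20° lon, +8·10° lat → SW at lon -120°, lat -10°.
Square 7, 1: +7·2° lon, +1·1° lat → SW at lon -106°, lat -9°.
Cell spans 2° lon × 1° lat. NE corner is SW corner plus one full cell.
latitude -8.00, longitude -104.00.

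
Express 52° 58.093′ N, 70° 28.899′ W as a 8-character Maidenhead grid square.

FO42sx22

Offset from 180°W / 90°S: lon 109.51835°, lat 142.96822°.
Field (20°×10°, letters A–R): lon ⌊109.51835/20⌋ = 5 → F; lat ⌊142.96822/10⌋ = 14 → O.
Square (2°×1°, digits 0–9): lon ⌊9.51835/2⌋ = 4; lat ⌊2.96822/1⌋ = 2.
Subsquare (5′×2.5′, letters a–x): lon ⌊1.51835/0.0833333⌋ = 18 → s; lat ⌊0.96822/0.0416667⌋ = 23 → x.
Extended square (30″×15″, digits 0–9): lon ⌊0.01835/0.00833333⌋ = 2; lat ⌊0.00988/0.00416667⌋ = 2.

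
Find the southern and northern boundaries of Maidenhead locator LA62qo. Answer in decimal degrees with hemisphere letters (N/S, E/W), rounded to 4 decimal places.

Field L=11, A=0: +11·20° lon, +0·10° lat → SW at lon 40°, lat -90°.
Square 6, 2: +6·2° lon, +2·1° lat → SW at lon 52°, lat -88°.
Subsquare q=16, o=14: +16·0.0833333° lon, +14·0.0416667° lat → SW at lon 53.3333°, lat -87.4167°.
Cell spans 0.0833333° lon × 0.0416667° lat.
south 87.4167° S, north 87.3750° S.

87.4167° S, 87.3750° S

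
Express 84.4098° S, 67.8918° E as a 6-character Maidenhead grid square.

MA35wo

Offset from 180°W / 90°S: lon 247.8918°, lat 5.5902°.
Field: 247.8918/20 → 12 → M, 5.5902/10 → 0 → A; chars MA.
Square: 7.8918/2 → 3, 5.5902/1 → 5; chars 35.
Subsquare: 1.8918/0.0833333 → 22 → w, 0.5902/0.0416667 → 14 → o; chars wo.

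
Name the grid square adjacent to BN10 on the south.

Latitude square 0; −1 → -1, wraps to 9, carry into field.
Latitude field N = 13; −1 → 12 = M.
The longitude characters are unchanged.

BM19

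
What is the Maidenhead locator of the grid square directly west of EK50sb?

Longitude subsquare s = 18; −1 → 17 = r.
The latitude characters are unchanged.

EK50rb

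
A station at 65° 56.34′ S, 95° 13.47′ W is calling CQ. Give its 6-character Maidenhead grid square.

EC24jb

Offset from 180°W / 90°S: lon 84.7755°, lat 24.0610°.
Field (20°×10°, letters A–R): lon ⌊84.7755/20⌋ = 4 → E; lat ⌊24.0610/10⌋ = 2 → C.
Square (2°×1°, digits 0–9): lon ⌊4.7755/2⌋ = 2; lat ⌊4.0610/1⌋ = 4.
Subsquare (5′×2.5′, letters a–x): lon ⌊0.7755/0.0833333⌋ = 9 → j; lat ⌊0.0610/0.0416667⌋ = 1 → b.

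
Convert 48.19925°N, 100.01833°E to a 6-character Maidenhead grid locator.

ON08ae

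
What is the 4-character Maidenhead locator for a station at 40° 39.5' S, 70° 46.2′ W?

FE49

Add 180° to longitude and 90° to latitude: 109.23, 49.34.
Field: lon ⌊109.23/20⌋ = 5 → F; lat ⌊49.34/10⌋ = 4 → E.
Square: lon ⌊9.23/2⌋ = 4; lat ⌊9.34/1⌋ = 9.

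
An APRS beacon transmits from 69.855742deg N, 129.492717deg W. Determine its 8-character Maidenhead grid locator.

CP59gu05

Shift to the Maidenhead origin (180°W, 90°S): lon 50.50728, lat 159.85574.
Field: lon ⌊50.50728/20⌋ = 2 → C; lat ⌊159.85574/10⌋ = 15 → P.
Square: lon ⌊10.50728/2⌋ = 5; lat ⌊9.85574/1⌋ = 9.
Subsquare: lon ⌊0.50728/0.0833333⌋ = 6 → g; lat ⌊0.85574/0.0416667⌋ = 20 → u.
Extended square: lon ⌊0.00728/0.00833333⌋ = 0; lat ⌊0.02241/0.00416667⌋ = 5.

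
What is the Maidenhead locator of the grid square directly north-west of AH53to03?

AH53so94

Longitude extended square 0; −1 → -1, wraps to 9, carry into subsquare.
Longitude subsquare t = 19; −1 → 18 = s.
Latitude extended square 3; +1 → 4.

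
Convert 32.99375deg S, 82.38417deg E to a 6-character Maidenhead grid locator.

Shift to the Maidenhead origin (180°W, 90°S): lon 262.3842, lat 57.0063.
Field (20°×10°, letters A–R): lon ⌊262.3842/20⌋ = 13 → N; lat ⌊57.0063/10⌋ = 5 → F.
Square (2°×1°, digits 0–9): lon ⌊2.3842/2⌋ = 1; lat ⌊7.0063/1⌋ = 7.
Subsquare (5′×2.5′, letters a–x): lon ⌊0.3842/0.0833333⌋ = 4 → e; lat ⌊0.0063/0.0416667⌋ = 0 → a.

NF17ea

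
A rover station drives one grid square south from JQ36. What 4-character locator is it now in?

JQ35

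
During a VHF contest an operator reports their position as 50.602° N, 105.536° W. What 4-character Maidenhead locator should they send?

Add 180° to longitude and 90° to latitude: 74.46, 140.60.
Field: lon ⌊74.46/20⌋ = 3 → D; lat ⌊140.60/10⌋ = 14 → O.
Square: lon ⌊14.46/2⌋ = 7; lat ⌊0.60/1⌋ = 0.

DO70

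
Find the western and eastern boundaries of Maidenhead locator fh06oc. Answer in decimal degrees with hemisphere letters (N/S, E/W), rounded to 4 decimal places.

Field F=5, H=7: +5·20° lon, +7·10° lat → SW at lon -80°, lat -20°.
Square 0, 6: +0·2° lon, +6·1° lat → SW at lon -80°, lat -14°.
Subsquare o=14, c=2: +14·0.0833333° lon, +2·0.0416667° lat → SW at lon -78.8333°, lat -13.9167°.
Cell spans 0.0833333° lon × 0.0416667° lat.
west 78.8333° W, east 78.7500° W.

78.8333° W, 78.7500° W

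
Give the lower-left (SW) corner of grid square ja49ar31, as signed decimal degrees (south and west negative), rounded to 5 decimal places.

-80.28750, 8.02500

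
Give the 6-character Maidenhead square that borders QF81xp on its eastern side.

QF91ap

Longitude subsquare x = 23; +1 → 24, wraps to 0 = a, carry into square.
Longitude square 8; +1 → 9.
The latitude characters are unchanged.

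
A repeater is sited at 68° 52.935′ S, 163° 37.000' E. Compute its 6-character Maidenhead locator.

RC11tc

Offset from 180°W / 90°S: lon 343.6167°, lat 21.1178°.
Field (20°×10°, letters A–R): 343.6167/20 → 17 → R, 21.1178/10 → 2 → C; chars RC.
Square (2°×1°, digits 0–9): 3.6167/2 → 1, 1.1178/1 → 1; chars 11.
Subsquare (5′×2.5′, letters a–x): 1.6167/0.0833333 → 19 → t, 0.1178/0.0416667 → 2 → c; chars tc.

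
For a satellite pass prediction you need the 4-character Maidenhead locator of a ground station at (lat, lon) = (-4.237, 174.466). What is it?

Add 180° to longitude and 90° to latitude: 354.47, 85.76.
Field: 354.47/20 → 17 → R, 85.76/10 → 8 → I; chars RI.
Square: 14.47/2 → 7, 5.76/1 → 5; chars 75.

RI75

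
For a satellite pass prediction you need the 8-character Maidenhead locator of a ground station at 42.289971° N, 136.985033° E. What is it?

Shift to the Maidenhead origin (180°W, 90°S): lon 316.98503, lat 132.28997.
Field: 316.98503/20 → 15 → P, 132.28997/10 → 13 → N; chars PN.
Square: 16.98503/2 → 8, 2.28997/1 → 2; chars 82.
Subsquare: 0.98503/0.0833333 → 11 → l, 0.28997/0.0416667 → 6 → g; chars lg.
Extended square: 0.06837/0.00833333 → 8, 0.03997/0.00416667 → 9; chars 89.

PN82lg89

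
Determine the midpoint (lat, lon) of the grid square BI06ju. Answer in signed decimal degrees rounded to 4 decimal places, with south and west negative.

-3.1458, -159.2083

Field B=1, I=8: +1·20° lon, +8·10° lat → SW at lon -160°, lat -10°.
Square 0, 6: +0·2° lon, +6·1° lat → SW at lon -160°, lat -4°.
Subsquare j=9, u=20: +9·0.0833333° lon, +20·0.0416667° lat → SW at lon -159.25°, lat -3.16667°.
Cell spans 0.0833333° lon × 0.0416667° lat. Centre is SW corner plus half of each.
latitude -3.1458, longitude -159.2083.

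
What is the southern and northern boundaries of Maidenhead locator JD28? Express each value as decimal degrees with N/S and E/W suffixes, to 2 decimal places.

Field J=9, D=3: +9·20° lon, +3·10° lat → SW at lon 0°, lat -60°.
Square 2, 8: +2·2° lon, +8·1° lat → SW at lon 4°, lat -52°.
Cell spans 2° lon × 1° lat.
south 52.00° S, north 51.00° S.

52.00° S, 51.00° S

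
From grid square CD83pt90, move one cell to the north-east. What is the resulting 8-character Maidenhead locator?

CD83qt01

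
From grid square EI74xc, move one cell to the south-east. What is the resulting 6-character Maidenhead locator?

EI84ab

Longitude subsquare x = 23; +1 → 24, wraps to 0 = a, carry into square.
Longitude square 7; +1 → 8.
Latitude subsquare c = 2; −1 → 1 = b.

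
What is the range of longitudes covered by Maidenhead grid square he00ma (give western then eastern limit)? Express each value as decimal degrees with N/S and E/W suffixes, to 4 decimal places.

39.0000° W, 38.9167° W

Field H=7, E=4: +7·20° lon, +4·10° lat → SW at lon -40°, lat -50°.
Square 0, 0: +0·2° lon, +0·1° lat → SW at lon -40°, lat -50°.
Subsquare m=12, a=0: +12·0.0833333° lon, +0·0.0416667° lat → SW at lon -39°, lat -50°.
Cell spans 0.0833333° lon × 0.0416667° lat.
west 39.0000° W, east 38.9167° W.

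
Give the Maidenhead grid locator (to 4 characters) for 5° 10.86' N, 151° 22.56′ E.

Shift to the Maidenhead origin (180°W, 90°S): lon 331.38, lat 95.18.
Field: lon ⌊331.38/20⌋ = 16 → Q; lat ⌊95.18/10⌋ = 9 → J.
Square: lon ⌊11.38/2⌋ = 5; lat ⌊5.18/1⌋ = 5.

QJ55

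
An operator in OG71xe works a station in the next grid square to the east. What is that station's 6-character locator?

OG81ae

Longitude subsquare x = 23; +1 → 24, wraps to 0 = a, carry into square.
Longitude square 7; +1 → 8.
The latitude characters are unchanged.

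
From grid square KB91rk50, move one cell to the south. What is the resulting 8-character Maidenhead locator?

KB91rj59

Latitude extended square 0; −1 → -1, wraps to 9, carry into subsquare.
Latitude subsquare k = 10; −1 → 9 = j.
The longitude characters are unchanged.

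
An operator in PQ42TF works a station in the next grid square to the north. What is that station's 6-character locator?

PQ42tg

Latitude subsquare f = 5; +1 → 6 = g.
The longitude characters are unchanged.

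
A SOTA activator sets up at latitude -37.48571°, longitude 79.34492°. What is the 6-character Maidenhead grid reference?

MF92qm

Add 180° to longitude and 90° to latitude: 259.3449, 52.5143.
Field: 259.3449/20 → 12 → M, 52.5143/10 → 5 → F; chars MF.
Square: 19.3449/2 → 9, 2.5143/1 → 2; chars 92.
Subsquare: 1.3449/0.0833333 → 16 → q, 0.5143/0.0416667 → 12 → m; chars qm.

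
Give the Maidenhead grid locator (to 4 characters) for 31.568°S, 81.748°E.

Offset from 180°W / 90°S: lon 261.75°, lat 58.43°.
Field: 261.75/20 → 13 → N, 58.43/10 → 5 → F; chars NF.
Square: 1.75/2 → 0, 8.43/1 → 8; chars 08.

NF08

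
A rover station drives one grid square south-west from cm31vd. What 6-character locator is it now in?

CM31uc

Longitude subsquare v = 21; −1 → 20 = u.
Latitude subsquare d = 3; −1 → 2 = c.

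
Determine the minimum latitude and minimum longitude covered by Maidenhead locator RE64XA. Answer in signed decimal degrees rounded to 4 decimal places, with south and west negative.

-46.0000, 173.9167

Field R=17, E=4: +17·20° lon, +4·10° lat → SW at lon 160°, lat -50°.
Square 6, 4: +6·2° lon, +4·1° lat → SW at lon 172°, lat -46°.
Subsquare x=23, a=0: +23·0.0833333° lon, +0·0.0416667° lat → SW at lon 173.917°, lat -46°.
latitude -46.0000, longitude 173.9167.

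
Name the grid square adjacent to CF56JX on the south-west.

CF56iw

Longitude subsquare j = 9; −1 → 8 = i.
Latitude subsquare x = 23; −1 → 22 = w.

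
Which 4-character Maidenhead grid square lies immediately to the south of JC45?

JC44

Latitude square 5; −1 → 4.
The longitude characters are unchanged.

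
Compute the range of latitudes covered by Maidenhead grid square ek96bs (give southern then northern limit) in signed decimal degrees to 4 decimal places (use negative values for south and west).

16.7500, 16.7917

Field E=4, K=10: +4·20° lon, +10·10° lat → SW at lon -100°, lat 10°.
Square 9, 6: +9·2° lon, +6·1° lat → SW at lon -82°, lat 16°.
Subsquare b=1, s=18: +1·0.0833333° lon, +18·0.0416667° lat → SW at lon -81.9167°, lat 16.75°.
Cell spans 0.0833333° lon × 0.0416667° lat.
south 16.7500, north 16.7917.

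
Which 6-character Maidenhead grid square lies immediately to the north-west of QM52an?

QM42xo

Longitude subsquare a = 0; −1 → -1, wraps to 23 = x, carry into square.
Longitude square 5; −1 → 4.
Latitude subsquare n = 13; +1 → 14 = o.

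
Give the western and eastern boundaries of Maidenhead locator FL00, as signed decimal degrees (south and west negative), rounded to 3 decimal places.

-80.000, -78.000

Field F=5, L=11: +5·20° lon, +11·10° lat → SW at lon -80°, lat 20°.
Square 0, 0: +0·2° lon, +0·1° lat → SW at lon -80°, lat 20°.
Cell spans 2° lon × 1° lat.
west -80.000, east -78.000.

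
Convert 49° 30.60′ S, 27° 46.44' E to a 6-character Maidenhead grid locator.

KE30vl

Offset from 180°W / 90°S: lon 207.7740°, lat 40.4900°.
Field: lon ⌊207.7740/20⌋ = 10 → K; lat ⌊40.4900/10⌋ = 4 → E.
Square: lon ⌊7.7740/2⌋ = 3; lat ⌊0.4900/1⌋ = 0.
Subsquare: lon ⌊1.7740/0.0833333⌋ = 21 → v; lat ⌊0.4900/0.0416667⌋ = 11 → l.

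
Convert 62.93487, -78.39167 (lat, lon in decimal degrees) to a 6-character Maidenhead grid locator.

FP02tw

Shift to the Maidenhead origin (180°W, 90°S): lon 101.6083, lat 152.9349.
Field: 101.6083/20 → 5 → F, 152.9349/10 → 15 → P; chars FP.
Square: 1.6083/2 → 0, 2.9349/1 → 2; chars 02.
Subsquare: 1.6083/0.0833333 → 19 → t, 0.9349/0.0416667 → 22 → w; chars tw.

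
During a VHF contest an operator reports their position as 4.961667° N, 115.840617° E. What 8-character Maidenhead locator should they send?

Add 180° to longitude and 90° to latitude: 295.84062, 94.96167.
Field: lon ⌊295.84062/20⌋ = 14 → O; lat ⌊94.96167/10⌋ = 9 → J.
Square: lon ⌊15.84062/2⌋ = 7; lat ⌊4.96167/1⌋ = 4.
Subsquare: lon ⌊1.84062/0.0833333⌋ = 22 → w; lat ⌊0.96167/0.0416667⌋ = 23 → x.
Extended square: lon ⌊0.00728/0.00833333⌋ = 0; lat ⌊0.00333/0.00416667⌋ = 0.

OJ74wx00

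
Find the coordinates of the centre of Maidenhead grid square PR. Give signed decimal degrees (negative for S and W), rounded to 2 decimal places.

85.00, 130.00

Field P=15, R=17: +15·20° lon, +17·10° lat → SW at lon 120°, lat 80°.
Cell spans 20° lon × 10° lat. Centre is SW corner plus half of each.
latitude 85.00, longitude 130.00.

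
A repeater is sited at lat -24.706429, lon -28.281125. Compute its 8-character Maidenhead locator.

Shift to the Maidenhead origin (180°W, 90°S): lon 151.71887, lat 65.29357.
Field (20°×10°, letters A–R): 151.71887/20 → 7 → H, 65.29357/10 → 6 → G; chars HG.
Square (2°×1°, digits 0–9): 11.71887/2 → 5, 5.29357/1 → 5; chars 55.
Subsquare (5′×2.5′, letters a–x): 1.71887/0.0833333 → 20 → u, 0.29357/0.0416667 → 7 → h; chars uh.
Extended square (30″×15″, digits 0–9): 0.05221/0.00833333 → 6, 0.00190/0.00416667 → 0; chars 60.

HG55uh60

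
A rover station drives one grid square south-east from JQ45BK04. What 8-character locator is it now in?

Longitude extended square 0; +1 → 1.
Latitude extended square 4; −1 → 3.

JQ45bk13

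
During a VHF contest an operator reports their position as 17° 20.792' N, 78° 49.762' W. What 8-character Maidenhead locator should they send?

Shift to the Maidenhead origin (180°W, 90°S): lon 101.17063, lat 107.34653.
Field: 101.17063/20 → 5 → F, 107.34653/10 → 10 → K; chars FK.
Square: 1.17063/2 → 0, 7.34653/1 → 7; chars 07.
Subsquare: 1.17063/0.0833333 → 14 → o, 0.34653/0.0416667 → 8 → i; chars oi.
Extended square: 0.00397/0.00833333 → 0, 0.01320/0.00416667 → 3; chars 03.

FK07oi03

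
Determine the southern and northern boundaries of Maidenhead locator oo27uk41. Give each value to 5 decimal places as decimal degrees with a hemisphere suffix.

57.42083° N, 57.42500° N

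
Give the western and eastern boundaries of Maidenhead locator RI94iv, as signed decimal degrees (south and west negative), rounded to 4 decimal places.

178.6667, 178.7500

Field R=17, I=8: +17·20° lon, +8·10° lat → SW at lon 160°, lat -10°.
Square 9, 4: +9·2° lon, +4·1° lat → SW at lon 178°, lat -6°.
Subsquare i=8, v=21: +8·0.0833333° lon, +21·0.0416667° lat → SW at lon 178.667°, lat -5.125°.
Cell spans 0.0833333° lon × 0.0416667° lat.
west 178.6667, east 178.7500.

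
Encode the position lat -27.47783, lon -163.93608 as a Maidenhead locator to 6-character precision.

Offset from 180°W / 90°S: lon 16.0639°, lat 62.5222°.
Field: lon ⌊16.0639/20⌋ = 0 → A; lat ⌊62.5222/10⌋ = 6 → G.
Square: lon ⌊16.0639/2⌋ = 8; lat ⌊2.5222/1⌋ = 2.
Subsquare: lon ⌊0.0639/0.0833333⌋ = 0 → a; lat ⌊0.5222/0.0416667⌋ = 12 → m.

AG82am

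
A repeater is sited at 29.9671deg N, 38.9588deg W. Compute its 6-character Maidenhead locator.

Shift to the Maidenhead origin (180°W, 90°S): lon 141.0412, lat 119.9671.
Field: lon ⌊141.0412/20⌋ = 7 → H; lat ⌊119.9671/10⌋ = 11 → L.
Square: lon ⌊1.0412/2⌋ = 0; lat ⌊9.9671/1⌋ = 9.
Subsquare: lon ⌊1.0412/0.0833333⌋ = 12 → m; lat ⌊0.9671/0.0416667⌋ = 23 → x.

HL09mx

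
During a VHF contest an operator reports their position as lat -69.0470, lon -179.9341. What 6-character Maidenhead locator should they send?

AC00aw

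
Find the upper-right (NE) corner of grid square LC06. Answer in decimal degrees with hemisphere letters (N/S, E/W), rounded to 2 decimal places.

63.00° S, 42.00° E

Field L=11, C=2: +11·20° lon, +2·10° lat → SW at lon 40°, lat -70°.
Square 0, 6: +0·2° lon, +6·1° lat → SW at lon 40°, lat -64°.
Cell spans 2° lon × 1° lat. NE corner is SW corner plus one full cell.
latitude 63.00° S, longitude 42.00° E.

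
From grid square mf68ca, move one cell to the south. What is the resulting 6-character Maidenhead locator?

MF67cx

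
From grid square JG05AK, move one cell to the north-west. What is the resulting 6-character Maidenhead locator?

IG95xl

Longitude subsquare a = 0; −1 → -1, wraps to 23 = x, carry into square.
Longitude square 0; −1 → -1, wraps to 9, carry into field.
Longitude field J = 9; −1 → 8 = I.
Latitude subsquare k = 10; +1 → 11 = l.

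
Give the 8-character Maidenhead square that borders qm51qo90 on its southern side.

QM51qn99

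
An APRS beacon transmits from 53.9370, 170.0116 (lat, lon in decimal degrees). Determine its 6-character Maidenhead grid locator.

RO53aw

Offset from 180°W / 90°S: lon 350.0116°, lat 143.9370°.
Field (20°×10°, letters A–R): 350.0116/20 → 17 → R, 143.9370/10 → 14 → O; chars RO.
Square (2°×1°, digits 0–9): 10.0116/2 → 5, 3.9370/1 → 3; chars 53.
Subsquare (5′×2.5′, letters a–x): 0.0116/0.0833333 → 0 → a, 0.9370/0.0416667 → 22 → w; chars aw.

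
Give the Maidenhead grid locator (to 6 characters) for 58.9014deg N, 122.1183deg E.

PO18bv

Offset from 180°W / 90°S: lon 302.1183°, lat 148.9014°.
Field (20°×10°, letters A–R): 302.1183/20 → 15 → P, 148.9014/10 → 14 → O; chars PO.
Square (2°×1°, digits 0–9): 2.1183/2 → 1, 8.9014/1 → 8; chars 18.
Subsquare (5′×2.5′, letters a–x): 0.1183/0.0833333 → 1 → b, 0.9014/0.0416667 → 21 → v; chars bv.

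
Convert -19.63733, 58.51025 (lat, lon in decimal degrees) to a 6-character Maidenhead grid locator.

Shift to the Maidenhead origin (180°W, 90°S): lon 238.5102, lat 70.3627.
Field (20°×10°, letters A–R): 238.5102/20 → 11 → L, 70.3627/10 → 7 → H; chars LH.
Square (2°×1°, digits 0–9): 18.5102/2 → 9, 0.3627/1 → 0; chars 90.
Subsquare (5′×2.5′, letters a–x): 0.5102/0.0833333 → 6 → g, 0.3627/0.0416667 → 8 → i; chars gi.

LH90gi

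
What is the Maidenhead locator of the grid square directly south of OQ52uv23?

OQ52uv22

Latitude extended square 3; −1 → 2.
The longitude characters are unchanged.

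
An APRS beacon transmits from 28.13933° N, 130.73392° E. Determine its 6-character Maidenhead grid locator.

Shift to the Maidenhead origin (180°W, 90°S): lon 310.7339, lat 118.1393.
Field (20°×10°, letters A–R): lon ⌊310.7339/20⌋ = 15 → P; lat ⌊118.1393/10⌋ = 11 → L.
Square (2°×1°, digits 0–9): lon ⌊10.7339/2⌋ = 5; lat ⌊8.1393/1⌋ = 8.
Subsquare (5′×2.5′, letters a–x): lon ⌊0.7339/0.0833333⌋ = 8 → i; lat ⌊0.1393/0.0416667⌋ = 3 → d.

PL58id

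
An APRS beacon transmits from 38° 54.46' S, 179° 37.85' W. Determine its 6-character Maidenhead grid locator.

Add 180° to longitude and 90° to latitude: 0.3692, 51.0923.
Field: 0.3692/20 → 0 → A, 51.0923/10 → 5 → F; chars AF.
Square: 0.3692/2 → 0, 1.0923/1 → 1; chars 01.
Subsquare: 0.3692/0.0833333 → 4 → e, 0.0923/0.0416667 → 2 → c; chars ec.

AF01ec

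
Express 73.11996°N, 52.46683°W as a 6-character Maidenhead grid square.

GQ33sc

Shift to the Maidenhead origin (180°W, 90°S): lon 127.5332, lat 163.1200.
Field (20°×10°, letters A–R): lon ⌊127.5332/20⌋ = 6 → G; lat ⌊163.1200/10⌋ = 16 → Q.
Square (2°×1°, digits 0–9): lon ⌊7.5332/2⌋ = 3; lat ⌊3.1200/1⌋ = 3.
Subsquare (5′×2.5′, letters a–x): lon ⌊1.5332/0.0833333⌋ = 18 → s; lat ⌊0.1200/0.0416667⌋ = 2 → c.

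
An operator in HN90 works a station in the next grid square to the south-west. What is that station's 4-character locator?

HM89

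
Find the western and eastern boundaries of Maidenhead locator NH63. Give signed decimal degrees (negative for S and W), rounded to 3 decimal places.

92.000, 94.000

Field N=13, H=7: +13·20° lon, +7·10° lat → SW at lon 80°, lat -20°.
Square 6, 3: +6·2° lon, +3·1° lat → SW at lon 92°, lat -17°.
Cell spans 2° lon × 1° lat.
west 92.000, east 94.000.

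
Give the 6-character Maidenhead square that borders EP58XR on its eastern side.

Longitude subsquare x = 23; +1 → 24, wraps to 0 = a, carry into square.
Longitude square 5; +1 → 6.
The latitude characters are unchanged.

EP68ar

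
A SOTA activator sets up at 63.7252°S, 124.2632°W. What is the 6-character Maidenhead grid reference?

Add 180° to longitude and 90° to latitude: 55.7368, 26.2748.
Field: 55.7368/20 → 2 → C, 26.2748/10 → 2 → C; chars CC.
Square: 15.7368/2 → 7, 6.2748/1 → 6; chars 76.
Subsquare: 1.7368/0.0833333 → 20 → u, 0.2748/0.0416667 → 6 → g; chars ug.

CC76ug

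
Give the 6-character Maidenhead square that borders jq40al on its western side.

JQ30xl

Longitude subsquare a = 0; −1 → -1, wraps to 23 = x, carry into square.
Longitude square 4; −1 → 3.
The latitude characters are unchanged.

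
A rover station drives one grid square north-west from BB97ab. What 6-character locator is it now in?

BB87xc

Longitude subsquare a = 0; −1 → -1, wraps to 23 = x, carry into square.
Longitude square 9; −1 → 8.
Latitude subsquare b = 1; +1 → 2 = c.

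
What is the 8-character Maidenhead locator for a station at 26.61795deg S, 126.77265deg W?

Shift to the Maidenhead origin (180°W, 90°S): lon 53.22735, lat 63.38205.
Field: 53.22735/20 → 2 → C, 63.38205/10 → 6 → G; chars CG.
Square: 13.22735/2 → 6, 3.38205/1 → 3; chars 63.
Subsquare: 1.22735/0.0833333 → 14 → o, 0.38205/0.0416667 → 9 → j; chars oj.
Extended square: 0.06068/0.00833333 → 7, 0.00705/0.00416667 → 1; chars 71.

CG63oj71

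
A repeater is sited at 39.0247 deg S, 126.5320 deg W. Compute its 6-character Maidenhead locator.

CF60rx

Shift to the Maidenhead origin (180°W, 90°S): lon 53.4680, lat 50.9753.
Field: lon ⌊53.4680/20⌋ = 2 → C; lat ⌊50.9753/10⌋ = 5 → F.
Square: lon ⌊13.4680/2⌋ = 6; lat ⌊0.9753/1⌋ = 0.
Subsquare: lon ⌊1.4680/0.0833333⌋ = 17 → r; lat ⌊0.9753/0.0416667⌋ = 23 → x.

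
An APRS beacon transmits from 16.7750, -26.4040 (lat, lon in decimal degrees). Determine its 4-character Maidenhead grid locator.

HK66

Shift to the Maidenhead origin (180°W, 90°S): lon 153.60, lat 106.78.
Field: lon ⌊153.60/20⌋ = 7 → H; lat ⌊106.78/10⌋ = 10 → K.
Square: lon ⌊13.60/2⌋ = 6; lat ⌊6.78/1⌋ = 6.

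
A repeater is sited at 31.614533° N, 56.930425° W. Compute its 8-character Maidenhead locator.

GM11mo87

Offset from 180°W / 90°S: lon 123.06958°, lat 121.61453°.
Field: lon ⌊123.06958/20⌋ = 6 → G; lat ⌊121.61453/10⌋ = 12 → M.
Square: lon ⌊3.06958/2⌋ = 1; lat ⌊1.61453/1⌋ = 1.
Subsquare: lon ⌊1.06958/0.0833333⌋ = 12 → m; lat ⌊0.61453/0.0416667⌋ = 14 → o.
Extended square: lon ⌊0.06958/0.00833333⌋ = 8; lat ⌊0.03120/0.00416667⌋ = 7.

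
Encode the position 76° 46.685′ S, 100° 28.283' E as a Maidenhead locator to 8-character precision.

OB03ff63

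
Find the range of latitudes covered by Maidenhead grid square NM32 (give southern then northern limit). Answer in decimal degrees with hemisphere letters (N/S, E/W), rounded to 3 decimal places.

32.000° N, 33.000° N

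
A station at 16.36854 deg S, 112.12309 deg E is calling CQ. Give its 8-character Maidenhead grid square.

OH63bp41

Offset from 180°W / 90°S: lon 292.12309°, lat 73.63146°.
Field: 292.12309/20 → 14 → O, 73.63146/10 → 7 → H; chars OH.
Square: 12.12309/2 → 6, 3.63146/1 → 3; chars 63.
Subsquare: 0.12309/0.0833333 → 1 → b, 0.63146/0.0416667 → 15 → p; chars bp.
Extended square: 0.03976/0.00833333 → 4, 0.00646/0.00416667 → 1; chars 41.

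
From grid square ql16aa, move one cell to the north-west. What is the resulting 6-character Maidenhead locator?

Longitude subsquare a = 0; −1 → -1, wraps to 23 = x, carry into square.
Longitude square 1; −1 → 0.
Latitude subsquare a = 0; +1 → 1 = b.

QL06xb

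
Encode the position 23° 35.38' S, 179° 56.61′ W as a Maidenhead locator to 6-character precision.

AG06aj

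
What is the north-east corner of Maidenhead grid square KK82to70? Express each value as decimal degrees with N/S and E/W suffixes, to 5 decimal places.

12.58750° N, 37.65000° E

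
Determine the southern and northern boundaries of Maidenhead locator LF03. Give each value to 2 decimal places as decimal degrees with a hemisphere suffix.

Field L=11, F=5: +11·20° lon, +5·10° lat → SW at lon 40°, lat -40°.
Square 0, 3: +0·2° lon, +3·1° lat → SW at lon 40°, lat -37°.
Cell spans 2° lon × 1° lat.
south 37.00° S, north 36.00° S.

37.00° S, 36.00° S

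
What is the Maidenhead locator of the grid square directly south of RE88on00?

Latitude extended square 0; −1 → -1, wraps to 9, carry into subsquare.
Latitude subsquare n = 13; −1 → 12 = m.
The longitude characters are unchanged.

RE88om09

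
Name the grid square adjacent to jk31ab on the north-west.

JK21xc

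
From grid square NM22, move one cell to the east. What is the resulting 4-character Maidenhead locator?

NM32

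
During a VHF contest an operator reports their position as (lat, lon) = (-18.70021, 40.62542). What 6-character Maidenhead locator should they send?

Offset from 180°W / 90°S: lon 220.6254°, lat 71.2998°.
Field: 220.6254/20 → 11 → L, 71.2998/10 → 7 → H; chars LH.
Square: 0.6254/2 → 0, 1.2998/1 → 1; chars 01.
Subsquare: 0.6254/0.0833333 → 7 → h, 0.2998/0.0416667 → 7 → h; chars hh.

LH01hh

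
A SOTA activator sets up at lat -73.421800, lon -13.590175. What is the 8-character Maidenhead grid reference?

Shift to the Maidenhead origin (180°W, 90°S): lon 166.40983, lat 16.57820.
Field (20°×10°, letters A–R): 166.40983/20 → 8 → I, 16.57820/10 → 1 → B; chars IB.
Square (2°×1°, digits 0–9): 6.40983/2 → 3, 6.57820/1 → 6; chars 36.
Subsquare (5′×2.5′, letters a–x): 0.40983/0.0833333 → 4 → e, 0.57820/0.0416667 → 13 → n; chars en.
Extended square (30″×15″, digits 0–9): 0.07649/0.00833333 → 9, 0.03653/0.00416667 → 8; chars 98.

IB36en98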